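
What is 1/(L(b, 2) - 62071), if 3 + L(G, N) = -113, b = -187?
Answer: -1/62187 ≈ -1.6081e-5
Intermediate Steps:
L(G, N) = -116 (L(G, N) = -3 - 113 = -116)
1/(L(b, 2) - 62071) = 1/(-116 - 62071) = 1/(-62187) = -1/62187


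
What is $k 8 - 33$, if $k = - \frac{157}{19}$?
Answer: $- \frac{1883}{19} \approx -99.105$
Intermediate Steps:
$k = - \frac{157}{19}$ ($k = \left(-157\right) \frac{1}{19} = - \frac{157}{19} \approx -8.2632$)
$k 8 - 33 = \left(- \frac{157}{19}\right) 8 - 33 = - \frac{1256}{19} - 33 = - \frac{1883}{19}$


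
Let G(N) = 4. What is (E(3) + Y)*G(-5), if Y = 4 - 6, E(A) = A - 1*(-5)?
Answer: 24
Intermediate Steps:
E(A) = 5 + A (E(A) = A + 5 = 5 + A)
Y = -2
(E(3) + Y)*G(-5) = ((5 + 3) - 2)*4 = (8 - 2)*4 = 6*4 = 24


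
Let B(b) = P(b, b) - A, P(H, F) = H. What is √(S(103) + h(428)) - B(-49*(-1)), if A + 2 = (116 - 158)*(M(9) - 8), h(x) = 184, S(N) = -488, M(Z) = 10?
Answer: -135 + 4*I*√19 ≈ -135.0 + 17.436*I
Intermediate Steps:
A = -86 (A = -2 + (116 - 158)*(10 - 8) = -2 - 42*2 = -2 - 84 = -86)
B(b) = 86 + b (B(b) = b - 1*(-86) = b + 86 = 86 + b)
√(S(103) + h(428)) - B(-49*(-1)) = √(-488 + 184) - (86 - 49*(-1)) = √(-304) - (86 + 49) = 4*I*√19 - 1*135 = 4*I*√19 - 135 = -135 + 4*I*√19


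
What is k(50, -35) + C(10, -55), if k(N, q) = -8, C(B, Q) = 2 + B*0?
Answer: -6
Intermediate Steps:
C(B, Q) = 2 (C(B, Q) = 2 + 0 = 2)
k(50, -35) + C(10, -55) = -8 + 2 = -6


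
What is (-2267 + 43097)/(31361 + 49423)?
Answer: 6805/13464 ≈ 0.50542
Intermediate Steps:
(-2267 + 43097)/(31361 + 49423) = 40830/80784 = 40830*(1/80784) = 6805/13464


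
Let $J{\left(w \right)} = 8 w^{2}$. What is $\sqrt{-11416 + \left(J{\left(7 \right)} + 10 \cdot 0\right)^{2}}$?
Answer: $2 \sqrt{35562} \approx 377.16$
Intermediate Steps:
$\sqrt{-11416 + \left(J{\left(7 \right)} + 10 \cdot 0\right)^{2}} = \sqrt{-11416 + \left(8 \cdot 7^{2} + 10 \cdot 0\right)^{2}} = \sqrt{-11416 + \left(8 \cdot 49 + 0\right)^{2}} = \sqrt{-11416 + \left(392 + 0\right)^{2}} = \sqrt{-11416 + 392^{2}} = \sqrt{-11416 + 153664} = \sqrt{142248} = 2 \sqrt{35562}$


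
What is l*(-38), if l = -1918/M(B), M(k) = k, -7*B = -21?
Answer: 72884/3 ≈ 24295.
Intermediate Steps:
B = 3 (B = -1/7*(-21) = 3)
l = -1918/3 ≈ -639.33
l*(-38) = -1918/3*(-38) = 72884/3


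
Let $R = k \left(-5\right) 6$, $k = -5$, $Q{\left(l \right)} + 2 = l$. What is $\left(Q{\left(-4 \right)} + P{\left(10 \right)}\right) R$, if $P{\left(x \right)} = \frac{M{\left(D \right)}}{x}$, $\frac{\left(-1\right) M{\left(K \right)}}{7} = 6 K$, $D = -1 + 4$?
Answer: $-2790$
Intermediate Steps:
$Q{\left(l \right)} = -2 + l$
$D = 3$
$M{\left(K \right)} = - 42 K$ ($M{\left(K \right)} = - 7 \cdot 6 K = - 42 K$)
$P{\left(x \right)} = - \frac{126}{x}$ ($P{\left(x \right)} = \frac{\left(-42\right) 3}{x} = - \frac{126}{x}$)
$R = 150$ ($R = \left(-5\right) \left(-5\right) 6 = 25 \cdot 6 = 150$)
$\left(Q{\left(-4 \right)} + P{\left(10 \right)}\right) R = \left(\left(-2 - 4\right) - \frac{126}{10}\right) 150 = \left(-6 - \frac{63}{5}\right) 150 = \left(- \frac{93}{5}\right) 150 = -2790$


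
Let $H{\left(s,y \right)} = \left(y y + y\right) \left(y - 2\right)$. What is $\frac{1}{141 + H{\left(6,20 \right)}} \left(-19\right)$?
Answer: $- \frac{19}{7701} \approx -0.0024672$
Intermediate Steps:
$H{\left(s,y \right)} = \left(-2 + y\right) \left(y + y^{2}\right)$ ($H{\left(s,y \right)} = \left(y^{2} + y\right) \left(-2 + y\right) = \left(y + y^{2}\right) \left(-2 + y\right) = \left(-2 + y\right) \left(y + y^{2}\right)$)
$\frac{1}{141 + H{\left(6,20 \right)}} \left(-19\right) = \frac{1}{141 + 20 \left(-2 + 20^{2} - 20\right)} \left(-19\right) = \frac{1}{141 + 20 \left(-2 + 400 - 20\right)} \left(-19\right) = \frac{1}{141 + 20 \cdot 378} \left(-19\right) = \frac{1}{141 + 7560} \left(-19\right) = \frac{1}{7701} \left(-19\right) = - \frac{19}{7701}$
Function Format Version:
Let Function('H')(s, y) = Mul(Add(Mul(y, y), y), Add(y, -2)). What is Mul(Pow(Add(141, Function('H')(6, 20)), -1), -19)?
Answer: Rational(-19, 7701) ≈ -0.0024672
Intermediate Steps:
Function('H')(s, y) = Mul(Add(-2, y), Add(y, Pow(y, 2))) (Function('H')(s, y) = Mul(Add(Pow(y, 2), y), Add(-2, y)) = Mul(Add(y, Pow(y, 2)), Add(-2, y)) = Mul(Add(-2, y), Add(y, Pow(y, 2))))
Mul(Pow(Add(141, Function('H')(6, 20)), -1), -19) = Mul(Pow(Add(141, Mul(20, Add(-2, Pow(20, 2), Mul(-1, 20)))), -1), -19) = Mul(Pow(Add(141, Mul(20, Add(-2, 400, -20))), -1), -19) = Mul(Pow(Add(141, Mul(20, 378)), -1), -19) = Mul(Pow(Add(141, 7560), -1), -19) = Mul(Pow(7701, -1), -19) = Mul(Rational(1, 7701), -19) = Rational(-19, 7701)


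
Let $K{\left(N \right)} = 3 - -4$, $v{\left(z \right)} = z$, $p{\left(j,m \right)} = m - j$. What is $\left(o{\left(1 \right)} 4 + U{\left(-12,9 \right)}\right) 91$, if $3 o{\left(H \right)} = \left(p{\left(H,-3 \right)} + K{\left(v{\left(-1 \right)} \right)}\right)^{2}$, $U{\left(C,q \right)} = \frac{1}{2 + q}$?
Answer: $\frac{12103}{11} \approx 1100.3$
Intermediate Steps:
$K{\left(N \right)} = 7$ ($K{\left(N \right)} = 3 + 4 = 7$)
$o{\left(H \right)} = \frac{\left(4 - H\right)^{2}}{3}$ ($o{\left(H \right)} = \frac{\left(\left(-3 - H\right) + 7\right)^{2}}{3} = \frac{\left(4 - H\right)^{2}}{3}$)
$\left(o{\left(1 \right)} 4 + U{\left(-12,9 \right)}\right) 91 = \left(\frac{\left(-4 + 1\right)^{2}}{3} \cdot 4 + \frac{1}{2 + 9}\right) 91 = \left(\frac{\left(-3\right)^{2}}{3} \cdot 4 + \frac{1}{11}\right) 91 = \left(\frac{1}{3} \cdot 9 \cdot 4 + \frac{1}{11}\right) 91 = \left(3 \cdot 4 + \frac{1}{11}\right) 91 = \left(12 + \frac{1}{11}\right) 91 = \frac{133}{11} \cdot 91 = \frac{12103}{11}$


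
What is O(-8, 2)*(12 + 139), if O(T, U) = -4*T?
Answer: 4832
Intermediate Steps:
O(-8, 2)*(12 + 139) = (-4*(-8))*(12 + 139) = 32*151 = 4832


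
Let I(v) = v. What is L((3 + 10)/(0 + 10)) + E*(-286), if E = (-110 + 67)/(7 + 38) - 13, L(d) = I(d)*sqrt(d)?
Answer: 179608/45 + 13*sqrt(130)/100 ≈ 3992.8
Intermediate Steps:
L(d) = d**(3/2) (L(d) = d*sqrt(d) = d**(3/2))
E = -628/45 (E = -43/45 - 13 = -628/45 ≈ -13.956)
L((3 + 10)/(0 + 10)) + E*(-286) = ((3 + 10)/(0 + 10))**(3/2) - 628/45*(-286) = (13/10)**(3/2) + 179608/45 = 13*sqrt(130)/100 + 179608/45 = 179608/45 + 13*sqrt(130)/100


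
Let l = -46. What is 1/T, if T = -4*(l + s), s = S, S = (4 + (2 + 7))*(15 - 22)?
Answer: 1/548 ≈ 0.0018248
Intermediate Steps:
S = -91 (S = (4 + 9)*(-7) = 13*(-7) = -91)
s = -91
T = 548 (T = -4*(-46 - 91) = -4*(-137) = 548)
1/T = 1/548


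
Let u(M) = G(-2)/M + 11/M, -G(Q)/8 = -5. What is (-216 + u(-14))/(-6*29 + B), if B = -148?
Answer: 3075/4508 ≈ 0.68212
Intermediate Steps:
G(Q) = 40 (G(Q) = -8*(-5) = 40)
u(M) = 51/M (u(M) = 40/M + 11/M = 51/M)
(-216 + u(-14))/(-6*29 + B) = (-216 + 51/(-14))/(-6*29 - 148) = (-216 + 51*(-1/14))/(-174 - 148) = (-216 - 51/14)/(-322) = -3075/14*(-1/322) = 3075/4508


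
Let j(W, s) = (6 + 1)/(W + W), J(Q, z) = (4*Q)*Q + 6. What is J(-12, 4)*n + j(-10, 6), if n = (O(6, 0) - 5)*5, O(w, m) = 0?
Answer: -291007/20 ≈ -14550.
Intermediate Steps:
n = -25 (n = (0 - 5)*5 = -5*5 = -25)
J(Q, z) = 6 + 4*Q**2 (J(Q, z) = 4*Q**2 + 6 = 6 + 4*Q**2)
j(W, s) = 7/(2*W) (j(W, s) = 7/((2*W)) = 7*(1/(2*W)) = 7/(2*W))
J(-12, 4)*n + j(-10, 6) = (6 + 4*(-12)**2)*(-25) + (7/2)/(-10) = (6 + 4*144)*(-25) + (7/2)*(-1/10) = (6 + 576)*(-25) - 7/20 = 582*(-25) - 7/20 = -14550 - 7/20 = -291007/20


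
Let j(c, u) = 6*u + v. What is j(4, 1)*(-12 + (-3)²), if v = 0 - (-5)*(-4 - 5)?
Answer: 117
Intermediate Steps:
v = -45 (v = 0 - (-5)*(-9) = 0 - 1*45 = 0 - 45 = -45)
j(c, u) = -45 + 6*u (j(c, u) = 6*u - 45 = -45 + 6*u)
j(4, 1)*(-12 + (-3)²) = (-45 + 6*1)*(-12 + (-3)²) = (-45 + 6)*(-12 + 9) = -39*(-3) = 117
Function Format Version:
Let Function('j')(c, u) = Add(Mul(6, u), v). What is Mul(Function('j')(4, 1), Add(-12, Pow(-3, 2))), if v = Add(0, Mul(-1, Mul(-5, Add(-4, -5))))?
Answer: 117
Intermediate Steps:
v = -45 (v = Add(0, Mul(-1, Mul(-5, -9))) = Add(0, Mul(-1, 45)) = Add(0, -45) = -45)
Function('j')(c, u) = Add(-45, Mul(6, u)) (Function('j')(c, u) = Add(Mul(6, u), -45) = Add(-45, Mul(6, u)))
Mul(Function('j')(4, 1), Add(-12, Pow(-3, 2))) = Mul(Add(-45, Mul(6, 1)), Add(-12, Pow(-3, 2))) = Mul(Add(-45, 6), Add(-12, 9)) = Mul(-39, -3) = 117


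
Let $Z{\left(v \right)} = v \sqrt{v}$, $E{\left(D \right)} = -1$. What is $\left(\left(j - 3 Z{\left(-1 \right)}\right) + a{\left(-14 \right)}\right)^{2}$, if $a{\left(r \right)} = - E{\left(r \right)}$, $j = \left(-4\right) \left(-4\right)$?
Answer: $280 + 102 i \approx 280.0 + 102.0 i$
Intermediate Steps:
$j = 16$
$a{\left(r \right)} = 1$ ($a{\left(r \right)} = \left(-1\right) \left(-1\right) = 1$)
$Z{\left(v \right)} = v^{\frac{3}{2}}$
$\left(\left(j - 3 Z{\left(-1 \right)}\right) + a{\left(-14 \right)}\right)^{2} = \left(\left(16 - 3 \left(-1\right)^{\frac{3}{2}}\right) + 1\right)^{2} = \left(\left(16 - 3 \left(- i\right)\right) + 1\right)^{2} = \left(\left(16 + 3 i\right) + 1\right)^{2} = \left(17 + 3 i\right)^{2}$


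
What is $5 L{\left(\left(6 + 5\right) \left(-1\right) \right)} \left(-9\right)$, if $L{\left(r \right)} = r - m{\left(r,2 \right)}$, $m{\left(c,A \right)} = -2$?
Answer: $405$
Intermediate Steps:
$L{\left(r \right)} = 2 + r$ ($L{\left(r \right)} = r - -2 = r + 2 = 2 + r$)
$5 L{\left(\left(6 + 5\right) \left(-1\right) \right)} \left(-9\right) = 5 \left(2 + \left(6 + 5\right) \left(-1\right)\right) \left(-9\right) = 5 \left(2 + 11 \left(-1\right)\right) \left(-9\right) = 5 \left(2 - 11\right) \left(-9\right) = 5 \left(-9\right) \left(-9\right) = \left(-45\right) \left(-9\right) = 405$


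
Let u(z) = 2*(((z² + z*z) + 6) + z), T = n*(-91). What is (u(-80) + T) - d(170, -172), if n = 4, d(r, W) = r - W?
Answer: 24746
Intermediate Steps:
T = -364 (T = 4*(-91) = -364)
u(z) = 12 + 2*z + 4*z² (u(z) = 2*(((z² + z²) + 6) + z) = 2*((2*z² + 6) + z) = 2*((6 + 2*z²) + z) = 2*(6 + z + 2*z²) = 12 + 2*z + 4*z²)
(u(-80) + T) - d(170, -172) = ((12 + 2*(-80) + 4*(-80)²) - 364) - (170 - 1*(-172)) = ((12 - 160 + 4*6400) - 364) - (170 + 172) = ((12 - 160 + 25600) - 364) - 1*342 = (25452 - 364) - 342 = 25088 - 342 = 24746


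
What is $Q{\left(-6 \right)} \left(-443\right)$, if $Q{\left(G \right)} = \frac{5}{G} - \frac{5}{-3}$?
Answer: $- \frac{2215}{6} \approx -369.17$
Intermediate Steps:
$Q{\left(G \right)} = \frac{5}{3} + \frac{5}{G}$ ($Q{\left(G \right)} = \frac{5}{G} - - \frac{5}{3} = \frac{5}{G} + \frac{5}{3} = \frac{5}{3} + \frac{5}{G}$)
$Q{\left(-6 \right)} \left(-443\right) = \left(\frac{5}{3} + \frac{5}{-6}\right) \left(-443\right) = \left(\frac{5}{3} + 5 \left(- \frac{1}{6}\right)\right) \left(-443\right) = \left(\frac{5}{3} - \frac{5}{6}\right) \left(-443\right) = \frac{5}{6} \left(-443\right) = - \frac{2215}{6}$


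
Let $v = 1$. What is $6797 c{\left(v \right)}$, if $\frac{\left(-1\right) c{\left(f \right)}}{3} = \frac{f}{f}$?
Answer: $-20391$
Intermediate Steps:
$c{\left(f \right)} = -3$ ($c{\left(f \right)} = - 3 \frac{f}{f} = \left(-3\right) 1 = -3$)
$6797 c{\left(v \right)} = 6797 \left(-3\right) = -20391$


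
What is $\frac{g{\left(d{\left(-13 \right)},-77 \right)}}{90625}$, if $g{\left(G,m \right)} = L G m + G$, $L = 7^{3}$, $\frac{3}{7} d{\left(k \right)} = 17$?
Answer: $- \frac{628558}{54375} \approx -11.56$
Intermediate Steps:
$d{\left(k \right)} = \frac{119}{3}$ ($d{\left(k \right)} = \frac{7}{3} \cdot 17 = \frac{119}{3}$)
$L = 343$
$g{\left(G,m \right)} = G + 343 G m$ ($g{\left(G,m \right)} = 343 G m + G = G + 343 G m$)
$\frac{g{\left(d{\left(-13 \right)},-77 \right)}}{90625} = \frac{\frac{119}{3} \left(1 + 343 \left(-77\right)\right)}{90625} = \frac{119 \left(1 - 26411\right)}{3} \cdot \frac{1}{90625} = \frac{119}{3} \left(-26410\right) \frac{1}{90625} = \left(- \frac{3142790}{3}\right) \frac{1}{90625} = - \frac{628558}{54375}$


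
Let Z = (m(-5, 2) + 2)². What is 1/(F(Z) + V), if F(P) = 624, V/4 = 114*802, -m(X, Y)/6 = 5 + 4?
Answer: 1/366336 ≈ 2.7297e-6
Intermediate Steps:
m(X, Y) = -54 (m(X, Y) = -6*(5 + 4) = -6*9 = -54)
V = 365712 (V = 4*(114*802) = 4*91428 = 365712)
Z = 2704 (Z = (-54 + 2)² = (-52)² = 2704)
1/(F(Z) + V) = 1/(624 + 365712) = 1/366336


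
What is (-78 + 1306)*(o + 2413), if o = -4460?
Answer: -2513716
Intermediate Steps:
(-78 + 1306)*(o + 2413) = (-78 + 1306)*(-4460 + 2413) = 1228*(-2047) = -2513716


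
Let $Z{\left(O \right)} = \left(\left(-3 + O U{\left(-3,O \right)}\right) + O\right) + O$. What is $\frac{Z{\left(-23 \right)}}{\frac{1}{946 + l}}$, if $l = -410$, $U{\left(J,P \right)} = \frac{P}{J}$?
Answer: $- \frac{362336}{3} \approx -1.2078 \cdot 10^{5}$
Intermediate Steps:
$Z{\left(O \right)} = -3 + 2 O - \frac{O^{2}}{3}$ ($Z{\left(O \right)} = \left(\left(-3 + O \frac{O}{-3}\right) + O\right) + O = \left(\left(-3 + O O \left(- \frac{1}{3}\right)\right) + O\right) + O = \left(\left(-3 + O \left(- \frac{O}{3}\right)\right) + O\right) + O = \left(\left(-3 - \frac{O^{2}}{3}\right) + O\right) + O = \left(-3 + O - \frac{O^{2}}{3}\right) + O = -3 + 2 O - \frac{O^{2}}{3}$)
$\frac{Z{\left(-23 \right)}}{\frac{1}{946 + l}} = \frac{-3 + 2 \left(-23\right) - \frac{\left(-23\right)^{2}}{3}}{\frac{1}{946 - 410}} = \frac{-3 - 46 - \frac{529}{3}}{\frac{1}{536}} = \left(-3 - 46 - \frac{529}{3}\right) \frac{1}{\frac{1}{536}} = \left(- \frac{676}{3}\right) 536 = - \frac{362336}{3}$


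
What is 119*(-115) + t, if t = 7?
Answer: -13678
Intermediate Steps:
119*(-115) + t = 119*(-115) + 7 = -13685 + 7 = -13678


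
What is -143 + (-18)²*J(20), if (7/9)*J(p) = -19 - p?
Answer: -114725/7 ≈ -16389.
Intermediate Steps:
J(p) = -171/7 - 9*p/7 (J(p) = 9*(-19 - p)/7 = -171/7 - 9*p/7)
-143 + (-18)²*J(20) = -143 + (-18)²*(-171/7 - 9/7*20) = -143 + 324*(-171/7 - 180/7) = -143 + 324*(-351/7) = -143 - 113724/7 = -114725/7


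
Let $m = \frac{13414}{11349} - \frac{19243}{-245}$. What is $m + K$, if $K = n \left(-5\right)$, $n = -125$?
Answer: $\frac{279927266}{397215} \approx 704.72$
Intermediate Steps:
$K = 625$ ($K = \left(-125\right) \left(-5\right) = 625$)
$m = \frac{31667891}{397215}$ ($m = 13414 \cdot \frac{1}{11349} - - \frac{2749}{35} = \frac{13414}{11349} + \frac{2749}{35} = \frac{31667891}{397215} \approx 79.725$)
$m + K = \frac{31667891}{397215} + 625 = \frac{279927266}{397215}$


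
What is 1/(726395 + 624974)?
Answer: 1/1351369 ≈ 7.3999e-7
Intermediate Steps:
1/(726395 + 624974) = 1/1351369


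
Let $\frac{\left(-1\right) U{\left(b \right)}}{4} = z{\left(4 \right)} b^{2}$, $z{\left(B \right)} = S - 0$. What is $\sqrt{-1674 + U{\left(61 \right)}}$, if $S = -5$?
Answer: $\sqrt{72746} \approx 269.71$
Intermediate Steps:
$z{\left(B \right)} = -5$ ($z{\left(B \right)} = -5 - 0 = -5 + 0 = -5$)
$U{\left(b \right)} = 20 b^{2}$ ($U{\left(b \right)} = - 4 \left(- 5 b^{2}\right) = 20 b^{2}$)
$\sqrt{-1674 + U{\left(61 \right)}} = \sqrt{-1674 + 20 \cdot 61^{2}} = \sqrt{-1674 + 20 \cdot 3721} = \sqrt{-1674 + 74420} = \sqrt{72746}$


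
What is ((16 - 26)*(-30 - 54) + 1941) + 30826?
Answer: 33607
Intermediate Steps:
((16 - 26)*(-30 - 54) + 1941) + 30826 = (-10*(-84) + 1941) + 30826 = (840 + 1941) + 30826 = 2781 + 30826 = 33607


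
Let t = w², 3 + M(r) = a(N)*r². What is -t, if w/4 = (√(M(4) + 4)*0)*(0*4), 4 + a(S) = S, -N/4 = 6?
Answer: 0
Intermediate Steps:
N = -24 (N = -4*6 = -24)
a(S) = -4 + S
M(r) = -3 - 28*r² (M(r) = -3 + (-4 - 24)*r² = -3 - 28*r²)
w = 0 (w = 4*((√((-3 - 28*4²) + 4)*0)*(0*4)) = 4*((√((-3 - 28*16) + 4)*0)*0) = 4*((√((-3 - 448) + 4)*0)*0) = 4*((√(-451 + 4)*0)*0) = 4*((√(-447)*0)*0) = 4*(((I*√447)*0)*0) = 4*(0*0) = 4*0 = 0)
t = 0 (t = 0² = 0)
-t = -1*0 = 0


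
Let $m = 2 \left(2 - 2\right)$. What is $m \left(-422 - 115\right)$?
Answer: $0$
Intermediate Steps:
$m = 0$ ($m = 2 \cdot 0 = 0$)
$m \left(-422 - 115\right) = 0 \left(-422 - 115\right) = 0 \left(-537\right) = 0$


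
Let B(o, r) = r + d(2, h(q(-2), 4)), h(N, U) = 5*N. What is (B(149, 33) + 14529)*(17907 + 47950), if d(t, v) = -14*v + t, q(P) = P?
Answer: 968361328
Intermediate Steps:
d(t, v) = t - 14*v
B(o, r) = 142 + r (B(o, r) = r + (2 - 70*(-2)) = r + (2 - 14*(-10)) = r + (2 + 140) = r + 142 = 142 + r)
(B(149, 33) + 14529)*(17907 + 47950) = ((142 + 33) + 14529)*(17907 + 47950) = (175 + 14529)*65857 = 14704*65857 = 968361328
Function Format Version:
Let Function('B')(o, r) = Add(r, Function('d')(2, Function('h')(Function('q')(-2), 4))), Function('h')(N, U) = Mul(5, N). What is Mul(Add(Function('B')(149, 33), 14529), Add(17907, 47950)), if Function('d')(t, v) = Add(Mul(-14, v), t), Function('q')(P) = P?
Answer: 968361328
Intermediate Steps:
Function('d')(t, v) = Add(t, Mul(-14, v))
Function('B')(o, r) = Add(142, r) (Function('B')(o, r) = Add(r, Add(2, Mul(-14, Mul(5, -2)))) = Add(r, Add(2, Mul(-14, -10))) = Add(r, Add(2, 140)) = Add(r, 142) = Add(142, r))
Mul(Add(Function('B')(149, 33), 14529), Add(17907, 47950)) = Mul(Add(Add(142, 33), 14529), Add(17907, 47950)) = Mul(Add(175, 14529), 65857) = Mul(14704, 65857) = 968361328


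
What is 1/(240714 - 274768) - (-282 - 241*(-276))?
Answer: -2255532637/34054 ≈ -66234.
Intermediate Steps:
1/(240714 - 274768) - (-282 - 241*(-276)) = 1/(-34054) - (-282 + 66516) = -1/34054 - 1*66234 = -1/34054 - 66234 = -2255532637/34054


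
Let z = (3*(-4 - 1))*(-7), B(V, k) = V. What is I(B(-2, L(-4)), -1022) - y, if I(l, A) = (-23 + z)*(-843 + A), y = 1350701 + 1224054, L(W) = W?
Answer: -2727685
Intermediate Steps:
z = 105 (z = (3*(-5))*(-7) = -15*(-7) = 105)
y = 2574755
I(l, A) = -69126 + 82*A (I(l, A) = (-23 + 105)*(-843 + A) = 82*(-843 + A) = -69126 + 82*A)
I(B(-2, L(-4)), -1022) - y = (-69126 + 82*(-1022)) - 1*2574755 = (-69126 - 83804) - 2574755 = -152930 - 2574755 = -2727685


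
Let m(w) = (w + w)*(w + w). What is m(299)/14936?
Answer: 89401/3734 ≈ 23.942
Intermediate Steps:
m(w) = 4*w² (m(w) = (2*w)*(2*w) = 4*w²)
m(299)/14936 = (4*299²)/14936 = (4*89401)*(1/14936) = 357604*(1/14936) = 89401/3734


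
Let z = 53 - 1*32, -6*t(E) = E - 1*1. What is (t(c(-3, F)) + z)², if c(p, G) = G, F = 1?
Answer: 441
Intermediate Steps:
t(E) = ⅙ - E/6 (t(E) = -(E - 1*1)/6 = -(E - 1)/6 = -(-1 + E)/6 = ⅙ - E/6)
z = 21 (z = 53 - 32 = 21)
(t(c(-3, F)) + z)² = ((⅙ - ⅙*1) + 21)² = ((⅙ - ⅙) + 21)² = (0 + 21)² = 21² = 441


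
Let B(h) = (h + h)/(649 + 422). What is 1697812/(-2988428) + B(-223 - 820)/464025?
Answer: -30134613546611/53041477828275 ≈ -0.56813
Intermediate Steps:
B(h) = 2*h/1071 (B(h) = (2*h)/1071 = (2*h)*(1/1071) = 2*h/1071)
1697812/(-2988428) + B(-223 - 820)/464025 = 1697812/(-2988428) + (2*(-223 - 820)/1071)/464025 = 1697812*(-1/2988428) + ((2/1071)*(-1043))*(1/464025) = -424453/747107 - 298/153*1/464025 = -424453/747107 - 298/70995825 = -30134613546611/53041477828275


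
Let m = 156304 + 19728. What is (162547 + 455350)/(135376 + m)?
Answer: 617897/311408 ≈ 1.9842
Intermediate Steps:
m = 176032
(162547 + 455350)/(135376 + m) = (162547 + 455350)/(135376 + 176032) = 617897/311408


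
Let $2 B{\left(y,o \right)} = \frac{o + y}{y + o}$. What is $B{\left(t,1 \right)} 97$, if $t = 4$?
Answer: $\frac{97}{2} \approx 48.5$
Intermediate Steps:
$B{\left(y,o \right)} = \frac{1}{2}$ ($B{\left(y,o \right)} = \frac{\left(o + y\right) \frac{1}{y + o}}{2} = \frac{\left(o + y\right) \frac{1}{o + y}}{2} = \frac{1}{2} \cdot 1 = \frac{1}{2}$)
$B{\left(t,1 \right)} 97 = \frac{1}{2} \cdot 97 = \frac{97}{2}$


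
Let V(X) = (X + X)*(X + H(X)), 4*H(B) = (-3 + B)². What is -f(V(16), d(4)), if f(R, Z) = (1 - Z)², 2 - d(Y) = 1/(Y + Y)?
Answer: -49/64 ≈ -0.76563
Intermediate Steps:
H(B) = (-3 + B)²/4
V(X) = 2*X*(X + (-3 + X)²/4) (V(X) = (X + X)*(X + (-3 + X)²/4) = (2*X)*(X + (-3 + X)²/4) = 2*X*(X + (-3 + X)²/4))
d(Y) = 2 - 1/(2*Y) (d(Y) = 2 - 1/(Y + Y) = 2 - 1/(2*Y))
-f(V(16), d(4)) = -(-1 + (2 - ½/4))² = -(-1 + (2 - ½*¼))² = -(-1 + (2 - ⅛))² = -(-1 + 15/8)² = -(7/8)² = -1*49/64 = -49/64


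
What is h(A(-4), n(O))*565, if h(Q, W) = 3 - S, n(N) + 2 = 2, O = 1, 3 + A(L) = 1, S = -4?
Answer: 3955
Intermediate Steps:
A(L) = -2 (A(L) = -3 + 1 = -2)
n(N) = 0 (n(N) = -2 + 2 = 0)
h(Q, W) = 7 (h(Q, W) = 3 - 1*(-4) = 3 + 4 = 7)
h(A(-4), n(O))*565 = 7*565 = 3955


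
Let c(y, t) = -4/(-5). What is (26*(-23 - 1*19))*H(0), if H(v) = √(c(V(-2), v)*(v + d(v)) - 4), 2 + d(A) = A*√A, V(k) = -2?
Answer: -2184*I*√35/5 ≈ -2584.1*I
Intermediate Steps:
c(y, t) = ⅘ (c(y, t) = -4*(-⅕) = ⅘)
d(A) = -2 + A^(3/2) (d(A) = -2 + A*√A = -2 + A^(3/2))
H(v) = √(-28/5 + 4*v/5 + 4*v^(3/2)/5) (H(v) = √(4*(v + (-2 + v^(3/2)))/5 - 4) = √(4*(-2 + v + v^(3/2))/5 - 4) = √((-8/5 + 4*v/5 + 4*v^(3/2)/5) - 4) = √(-28/5 + 4*v/5 + 4*v^(3/2)/5))
(26*(-23 - 1*19))*H(0) = (26*(-23 - 1*19))*(2*√(-35 + 5*0 + 5*0^(3/2))/5) = (26*(-23 - 19))*(2*√(-35 + 0 + 5*0)/5) = (26*(-42))*(2*√(-35 + 0 + 0)/5) = -2184*√(-35)/5 = -2184*I*√35/5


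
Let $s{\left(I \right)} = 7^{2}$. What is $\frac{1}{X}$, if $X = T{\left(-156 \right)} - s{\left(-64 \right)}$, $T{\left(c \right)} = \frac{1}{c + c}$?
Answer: $- \frac{312}{15289} \approx -0.020407$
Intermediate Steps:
$s{\left(I \right)} = 49$
$T{\left(c \right)} = \frac{1}{2 c}$
$X = - \frac{15289}{312}$ ($X = \frac{1}{2 \left(-156\right)} - 49 = \frac{1}{2} \left(- \frac{1}{156}\right) - 49 = - \frac{1}{312} - 49 = - \frac{15289}{312} \approx -49.003$)
$\frac{1}{X} = \frac{1}{- \frac{15289}{312}} = - \frac{312}{15289}$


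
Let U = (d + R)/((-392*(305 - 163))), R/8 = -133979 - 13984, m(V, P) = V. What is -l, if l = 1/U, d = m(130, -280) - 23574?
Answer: -13916/301787 ≈ -0.046112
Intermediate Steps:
R = -1183704 (R = 8*(-133979 - 13984) = 8*(-147963) = -1183704)
d = -23444 (d = 130 - 23574 = -23444)
U = 301787/13916 (U = (-23444 - 1183704)/((-392*(305 - 163))) = -1207148/((-392*142)) = -1207148/(-55664) = -1207148*(-1/55664) = 301787/13916 ≈ 21.686)
l = 13916/301787 (l = 1/(301787/13916) = 13916/301787 ≈ 0.046112)
-l = -1*13916/301787 = -13916/301787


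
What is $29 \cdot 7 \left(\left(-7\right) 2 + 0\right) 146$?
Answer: $-414932$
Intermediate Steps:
$29 \cdot 7 \left(\left(-7\right) 2 + 0\right) 146 = 203 \left(-14 + 0\right) 146 = 203 \left(-14\right) 146 = \left(-2842\right) 146 = -414932$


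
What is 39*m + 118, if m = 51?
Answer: 2107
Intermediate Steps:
39*m + 118 = 39*51 + 118 = 1989 + 118 = 2107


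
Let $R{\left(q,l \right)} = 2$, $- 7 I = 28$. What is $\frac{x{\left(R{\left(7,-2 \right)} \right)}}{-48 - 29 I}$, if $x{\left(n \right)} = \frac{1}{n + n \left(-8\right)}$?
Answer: $- \frac{1}{952} \approx -0.0010504$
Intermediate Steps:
$I = -4$ ($I = \left(- \frac{1}{7}\right) 28 = -4$)
$x{\left(n \right)} = - \frac{1}{7 n}$ ($x{\left(n \right)} = \frac{1}{n - 8 n} = \frac{1}{\left(-7\right) n} = - \frac{1}{7 n}$)
$\frac{x{\left(R{\left(7,-2 \right)} \right)}}{-48 - 29 I} = \frac{\left(- \frac{1}{7}\right) \frac{1}{2}}{-48 - -116} = \frac{\left(- \frac{1}{7}\right) \frac{1}{2}}{-48 + 116} = - \frac{1}{14 \cdot 68} = \left(- \frac{1}{14}\right) \frac{1}{68} = - \frac{1}{952}$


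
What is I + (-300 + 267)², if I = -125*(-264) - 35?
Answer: 34054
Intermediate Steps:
I = 32965 (I = 33000 - 35 = 32965)
I + (-300 + 267)² = 32965 + (-300 + 267)² = 32965 + (-33)² = 32965 + 1089 = 34054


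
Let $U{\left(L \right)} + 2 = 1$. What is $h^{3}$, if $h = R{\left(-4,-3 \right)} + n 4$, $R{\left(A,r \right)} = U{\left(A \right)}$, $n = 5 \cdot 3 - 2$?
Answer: $132651$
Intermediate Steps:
$U{\left(L \right)} = -1$ ($U{\left(L \right)} = -2 + 1 = -1$)
$n = 13$ ($n = 15 - 2 = 13$)
$R{\left(A,r \right)} = -1$
$h = 51$ ($h = -1 + 13 \cdot 4 = -1 + 52 = 51$)
$h^{3} = 51^{3} = 132651$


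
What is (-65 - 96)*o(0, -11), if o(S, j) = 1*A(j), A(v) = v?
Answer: 1771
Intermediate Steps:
o(S, j) = j (o(S, j) = 1*j = j)
(-65 - 96)*o(0, -11) = (-65 - 96)*(-11) = -161*(-11) = 1771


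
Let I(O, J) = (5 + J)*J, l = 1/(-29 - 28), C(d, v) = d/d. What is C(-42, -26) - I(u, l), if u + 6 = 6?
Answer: 3533/3249 ≈ 1.0874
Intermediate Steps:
u = 0 (u = -6 + 6 = 0)
C(d, v) = 1
l = -1/57 (l = 1/(-57) = -1/57 ≈ -0.017544)
I(O, J) = J*(5 + J)
C(-42, -26) - I(u, l) = 1 - (-1)*(5 - 1/57)/57 = 1 - (-1)*284/(57*57) = 1 - 1*(-284/3249) = 1 + 284/3249 = 3533/3249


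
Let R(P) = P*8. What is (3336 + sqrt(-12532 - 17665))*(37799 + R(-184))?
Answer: 121186872 + 36327*I*sqrt(30197) ≈ 1.2119e+8 + 6.3126e+6*I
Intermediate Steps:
R(P) = 8*P
(3336 + sqrt(-12532 - 17665))*(37799 + R(-184)) = (3336 + sqrt(-12532 - 17665))*(37799 + 8*(-184)) = (3336 + sqrt(-30197))*(37799 - 1472) = (3336 + I*sqrt(30197))*36327 = 121186872 + 36327*I*sqrt(30197)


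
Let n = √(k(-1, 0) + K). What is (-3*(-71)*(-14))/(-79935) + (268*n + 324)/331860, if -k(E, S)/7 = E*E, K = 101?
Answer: 5641697/147373495 + 67*√94/82965 ≈ 0.046111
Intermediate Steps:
k(E, S) = -7*E² (k(E, S) = -7*E*E = -7*E²)
n = √94 (n = √(-7*(-1)² + 101) = √(-7*1 + 101) = √(-7 + 101) = √94 ≈ 9.6954)
(-3*(-71)*(-14))/(-79935) + (268*n + 324)/331860 = (-3*(-71)*(-14))/(-79935) + (268*√94 + 324)/331860 = (213*(-14))*(-1/79935) + (324 + 268*√94)*(1/331860) = -2982*(-1/79935) + (27/27655 + 67*√94/82965) = 994/26645 + (27/27655 + 67*√94/82965) = 5641697/147373495 + 67*√94/82965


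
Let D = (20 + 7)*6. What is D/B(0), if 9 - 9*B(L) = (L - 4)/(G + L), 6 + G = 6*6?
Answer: 21870/137 ≈ 159.64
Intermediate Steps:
D = 162 (D = 27*6 = 162)
G = 30 (G = -6 + 6*6 = -6 + 36 = 30)
B(L) = 1 - (-4 + L)/(9*(30 + L)) (B(L) = 1 - (L - 4)/(9*(30 + L)) = 1 - (-4 + L)/(9*(30 + L)))
D/B(0) = 162/(2*(137 + 4*0)/(9*(30 + 0))) = 162/((2/9)*(137 + 0)/30) = 162/((2/9)*(1/30)*137) = 162/(137/135) = (135/137)*162 = 21870/137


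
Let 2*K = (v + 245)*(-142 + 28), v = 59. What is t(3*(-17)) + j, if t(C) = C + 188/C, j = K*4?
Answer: -3537701/51 ≈ -69367.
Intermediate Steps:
K = -17328 (K = ((59 + 245)*(-142 + 28))/2 = (304*(-114))/2 = (½)*(-34656) = -17328)
j = -69312 (j = -17328*4 = -69312)
t(3*(-17)) + j = (3*(-17) + 188/((3*(-17)))) - 69312 = (-51 + 188/(-51)) - 69312 = (-51 + 188*(-1/51)) - 69312 = (-51 - 188/51) - 69312 = -2789/51 - 69312 = -3537701/51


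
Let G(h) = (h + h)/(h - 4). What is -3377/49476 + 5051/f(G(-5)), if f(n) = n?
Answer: 1124547857/247380 ≈ 4545.8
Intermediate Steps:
G(h) = 2*h/(-4 + h) (G(h) = (2*h)/(-4 + h) = 2*h/(-4 + h))
-3377/49476 + 5051/f(G(-5)) = -3377/49476 + 5051/((2*(-5)/(-4 - 5))) = -3377*1/49476 + 5051/((2*(-5)/(-9))) = -3377/49476 + 5051/((2*(-5)*(-⅑))) = -3377/49476 + 5051/(10/9) = -3377/49476 + 5051*(9/10) = -3377/49476 + 45459/10 = 1124547857/247380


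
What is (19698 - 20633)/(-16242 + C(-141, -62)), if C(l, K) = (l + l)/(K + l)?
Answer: 11165/193932 ≈ 0.057572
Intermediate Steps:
C(l, K) = 2*l/(K + l) (C(l, K) = (2*l)/(K + l) = 2*l/(K + l))
(19698 - 20633)/(-16242 + C(-141, -62)) = (19698 - 20633)/(-16242 + 2*(-141)/(-62 - 141)) = -935/(-16242 + 2*(-141)/(-203)) = -935/(-16242 + 2*(-141)*(-1/203)) = -935/(-16242 + 282/203) = -935/(-3296844/203) = -935*(-203/3296844) = 11165/193932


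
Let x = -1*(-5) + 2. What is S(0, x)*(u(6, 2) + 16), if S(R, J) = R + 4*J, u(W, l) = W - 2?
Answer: 560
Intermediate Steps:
u(W, l) = -2 + W
x = 7 (x = 5 + 2 = 7)
S(0, x)*(u(6, 2) + 16) = (0 + 4*7)*((-2 + 6) + 16) = (0 + 28)*(4 + 16) = 28*20 = 560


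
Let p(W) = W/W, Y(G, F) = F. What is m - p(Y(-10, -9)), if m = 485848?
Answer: 485847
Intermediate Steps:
p(W) = 1
m - p(Y(-10, -9)) = 485848 - 1*1 = 485848 - 1 = 485847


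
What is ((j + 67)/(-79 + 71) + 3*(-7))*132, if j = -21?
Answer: -3531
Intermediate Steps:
((j + 67)/(-79 + 71) + 3*(-7))*132 = ((-21 + 67)/(-79 + 71) + 3*(-7))*132 = (46/(-8) - 21)*132 = (46*(-⅛) - 21)*132 = (-23/4 - 21)*132 = -107/4*132 = -3531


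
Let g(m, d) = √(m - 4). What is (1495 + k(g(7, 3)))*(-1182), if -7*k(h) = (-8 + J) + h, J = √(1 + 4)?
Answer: -12379086/7 + 1182*√3/7 + 1182*√5/7 ≈ -1.7678e+6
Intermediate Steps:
g(m, d) = √(-4 + m)
J = √5 ≈ 2.2361
k(h) = 8/7 - h/7 - √5/7 (k(h) = -((-8 + √5) + h)/7 = -(-8 + h + √5)/7 = 8/7 - h/7 - √5/7)
(1495 + k(g(7, 3)))*(-1182) = (1495 + (8/7 - √(-4 + 7)/7 - √5/7))*(-1182) = (1495 + (8/7 - √3/7 - √5/7))*(-1182) = (10473/7 - √3/7 - √5/7)*(-1182) = -12379086/7 + 1182*√3/7 + 1182*√5/7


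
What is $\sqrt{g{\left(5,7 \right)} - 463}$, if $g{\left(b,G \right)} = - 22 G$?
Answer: $i \sqrt{617} \approx 24.839 i$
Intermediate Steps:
$\sqrt{g{\left(5,7 \right)} - 463} = \sqrt{\left(-22\right) 7 - 463} = \sqrt{-154 - 463} = \sqrt{-617} = i \sqrt{617}$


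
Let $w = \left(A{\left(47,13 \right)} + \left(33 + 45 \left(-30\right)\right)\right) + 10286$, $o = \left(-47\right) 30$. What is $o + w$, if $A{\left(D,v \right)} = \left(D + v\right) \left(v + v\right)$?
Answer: $9119$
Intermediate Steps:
$o = -1410$
$A{\left(D,v \right)} = 2 v \left(D + v\right)$ ($A{\left(D,v \right)} = \left(D + v\right) 2 v = 2 v \left(D + v\right)$)
$w = 10529$ ($w = \left(2 \cdot 13 \left(47 + 13\right) + \left(33 + 45 \left(-30\right)\right)\right) + 10286 = \left(2 \cdot 13 \cdot 60 + \left(33 - 1350\right)\right) + 10286 = \left(1560 - 1317\right) + 10286 = 243 + 10286 = 10529$)
$o + w = -1410 + 10529 = 9119$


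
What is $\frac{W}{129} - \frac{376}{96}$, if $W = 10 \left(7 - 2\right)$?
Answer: $- \frac{607}{172} \approx -3.5291$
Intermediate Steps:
$W = 50$ ($W = 10 \cdot 5 = 50$)
$\frac{W}{129} - \frac{376}{96} = \frac{50}{129} - \frac{376}{96} = 50 \cdot \frac{1}{129} - \frac{47}{12} = \frac{50}{129} - \frac{47}{12} = - \frac{607}{172}$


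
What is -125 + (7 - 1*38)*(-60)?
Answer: 1735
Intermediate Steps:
-125 + (7 - 1*38)*(-60) = -125 + (7 - 38)*(-60) = -125 - 31*(-60) = -125 + 1860 = 1735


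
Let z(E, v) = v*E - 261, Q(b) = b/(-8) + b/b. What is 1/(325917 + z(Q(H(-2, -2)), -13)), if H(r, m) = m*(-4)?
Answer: 1/325656 ≈ 3.0707e-6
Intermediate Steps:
H(r, m) = -4*m
Q(b) = 1 - b/8 (Q(b) = b*(-⅛) + 1 = -b/8 + 1 = 1 - b/8)
z(E, v) = -261 + E*v (z(E, v) = E*v - 261 = -261 + E*v)
1/(325917 + z(Q(H(-2, -2)), -13)) = 1/(325917 + (-261 + (1 - (-1)*(-2)/2)*(-13))) = 1/(325917 + (-261 + (1 - ⅛*8)*(-13))) = 1/(325917 + (-261 + (1 - 1)*(-13))) = 1/(325917 + (-261 + 0*(-13))) = 1/(325917 + (-261 + 0)) = 1/(325917 - 261) = 1/325656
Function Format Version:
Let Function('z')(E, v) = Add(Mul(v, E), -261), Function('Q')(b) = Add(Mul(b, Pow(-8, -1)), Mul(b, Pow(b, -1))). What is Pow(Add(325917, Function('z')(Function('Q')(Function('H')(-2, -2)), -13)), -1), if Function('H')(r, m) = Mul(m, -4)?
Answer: Rational(1, 325656) ≈ 3.0707e-6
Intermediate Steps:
Function('H')(r, m) = Mul(-4, m)
Function('Q')(b) = Add(1, Mul(Rational(-1, 8), b)) (Function('Q')(b) = Add(Mul(b, Rational(-1, 8)), 1) = Add(Mul(Rational(-1, 8), b), 1) = Add(1, Mul(Rational(-1, 8), b)))
Function('z')(E, v) = Add(-261, Mul(E, v)) (Function('z')(E, v) = Add(Mul(E, v), -261) = Add(-261, Mul(E, v)))
Pow(Add(325917, Function('z')(Function('Q')(Function('H')(-2, -2)), -13)), -1) = Pow(Add(325917, Add(-261, Mul(Add(1, Mul(Rational(-1, 8), Mul(-4, -2))), -13))), -1) = Pow(Add(325917, Add(-261, Mul(Add(1, Mul(Rational(-1, 8), 8)), -13))), -1) = Pow(Add(325917, Add(-261, Mul(Add(1, -1), -13))), -1) = Pow(Add(325917, Add(-261, Mul(0, -13))), -1) = Pow(Add(325917, Add(-261, 0)), -1) = Pow(Add(325917, -261), -1) = Pow(325656, -1) = Rational(1, 325656)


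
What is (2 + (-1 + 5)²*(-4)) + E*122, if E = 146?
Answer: 17750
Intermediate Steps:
(2 + (-1 + 5)²*(-4)) + E*122 = (2 + (-1 + 5)²*(-4)) + 146*122 = (2 + 4²*(-4)) + 17812 = (2 + 16*(-4)) + 17812 = (2 - 64) + 17812 = -62 + 17812 = 17750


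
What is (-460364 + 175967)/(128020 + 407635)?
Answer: -284397/535655 ≈ -0.53093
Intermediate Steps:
(-460364 + 175967)/(128020 + 407635) = -284397/535655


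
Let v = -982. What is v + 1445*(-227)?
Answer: -328997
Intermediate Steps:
v + 1445*(-227) = -982 + 1445*(-227) = -982 - 328015 = -328997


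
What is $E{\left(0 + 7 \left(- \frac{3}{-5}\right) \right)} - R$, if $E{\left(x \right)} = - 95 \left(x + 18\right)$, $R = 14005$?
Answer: $-16114$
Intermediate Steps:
$E{\left(x \right)} = -1710 - 95 x$ ($E{\left(x \right)} = - 95 \left(18 + x\right) = -1710 - 95 x$)
$E{\left(0 + 7 \left(- \frac{3}{-5}\right) \right)} - R = \left(-1710 - 95 \left(0 + 7 \left(- \frac{3}{-5}\right)\right)\right) - 14005 = \left(-1710 - 95 \left(0 + 7 \left(\left(-3\right) \left(- \frac{1}{5}\right)\right)\right)\right) - 14005 = \left(-1710 - 95 \left(0 + 7 \cdot \frac{3}{5}\right)\right) - 14005 = \left(-1710 - 95 \left(0 + \frac{21}{5}\right)\right) - 14005 = \left(-1710 - 399\right) - 14005 = -2109 - 14005 = -16114$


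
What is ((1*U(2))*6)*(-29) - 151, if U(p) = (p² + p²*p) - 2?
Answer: -1891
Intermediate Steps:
U(p) = -2 + p² + p³ (U(p) = (p² + p³) - 2 = -2 + p² + p³)
((1*U(2))*6)*(-29) - 151 = ((1*(-2 + 2² + 2³))*6)*(-29) - 151 = ((1*(-2 + 4 + 8))*6)*(-29) - 151 = ((1*10)*6)*(-29) - 151 = (10*6)*(-29) - 151 = 60*(-29) - 151 = -1740 - 151 = -1891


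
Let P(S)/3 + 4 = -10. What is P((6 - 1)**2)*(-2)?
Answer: 84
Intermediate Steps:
P(S) = -42 (P(S) = -12 + 3*(-10) = -12 - 30 = -42)
P((6 - 1)**2)*(-2) = -42*(-2) = 84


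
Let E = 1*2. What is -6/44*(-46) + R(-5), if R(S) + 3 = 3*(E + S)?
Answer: -63/11 ≈ -5.7273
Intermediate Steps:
E = 2
R(S) = 3 + 3*S (R(S) = -3 + 3*(2 + S) = -3 + (6 + 3*S) = 3 + 3*S)
-6/44*(-46) + R(-5) = -6/44*(-46) + (3 + 3*(-5)) = -6*1/44*(-46) + (3 - 15) = -3/22*(-46) - 12 = 69/11 - 12 = -63/11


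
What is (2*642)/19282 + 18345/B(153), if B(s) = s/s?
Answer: 176864787/9641 ≈ 18345.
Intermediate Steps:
B(s) = 1
(2*642)/19282 + 18345/B(153) = (2*642)/19282 + 18345/1 = 1284*(1/19282) + 18345*1 = 642/9641 + 18345 = 176864787/9641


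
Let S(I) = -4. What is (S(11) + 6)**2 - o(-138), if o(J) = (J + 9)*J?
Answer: -17798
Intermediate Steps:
o(J) = J*(9 + J) (o(J) = (9 + J)*J = J*(9 + J))
(S(11) + 6)**2 - o(-138) = (-4 + 6)**2 - (-138)*(9 - 138) = 2**2 - (-138)*(-129) = 4 - 1*17802 = 4 - 17802 = -17798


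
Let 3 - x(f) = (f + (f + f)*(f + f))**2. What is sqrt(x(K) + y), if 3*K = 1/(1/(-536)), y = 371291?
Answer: I*sqrt(1316900600962)/9 ≈ 1.2751e+5*I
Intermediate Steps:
K = -536/3 (K = 1/(3*(1/(-536))) = 1/(3*(-1/536)) = (1/3)*(-536) = -536/3 ≈ -178.67)
x(f) = 3 - (f + 4*f**2)**2 (x(f) = 3 - (f + (f + f)*(f + f))**2 = 3 - (f + (2*f)*(2*f))**2 = 3 - (f + 4*f**2)**2)
sqrt(x(K) + y) = sqrt((3 - (-536/3)**2*(1 + 4*(-536/3))**2) + 371291) = sqrt((3 - 1*287296/9*(1 - 2144/3)**2) + 371291) = sqrt((3 - 1*287296/9*(-2141/3)**2) + 371291) = sqrt((3 - 1*287296/9*4583881/9) + 371291) = sqrt((3 - 1316930675776/81) + 371291) = sqrt(-1316930675533/81 + 371291) = sqrt(-1316900600962/81) = I*sqrt(1316900600962)/9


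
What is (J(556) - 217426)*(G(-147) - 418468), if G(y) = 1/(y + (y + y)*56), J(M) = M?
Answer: 502500220193210/5537 ≈ 9.0753e+10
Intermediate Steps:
G(y) = 1/(113*y) (G(y) = 1/(y + (2*y)*56) = 1/(y + 112*y) = 1/(113*y))
(J(556) - 217426)*(G(-147) - 418468) = (556 - 217426)*((1/113)/(-147) - 418468) = -216870*((1/113)*(-1/147) - 418468) = -216870*(-1/16611 - 418468) = -216870*(-6951171949/16611) = 502500220193210/5537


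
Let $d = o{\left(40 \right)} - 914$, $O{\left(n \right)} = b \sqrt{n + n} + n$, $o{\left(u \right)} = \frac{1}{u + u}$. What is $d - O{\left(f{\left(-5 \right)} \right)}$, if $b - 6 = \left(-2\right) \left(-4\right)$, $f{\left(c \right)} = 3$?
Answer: $- \frac{73359}{80} - 14 \sqrt{6} \approx -951.28$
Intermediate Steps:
$o{\left(u \right)} = \frac{1}{2 u}$
$b = 14$ ($b = 6 - -8 = 6 + 8 = 14$)
$O{\left(n \right)} = n + 14 \sqrt{2} \sqrt{n}$ ($O{\left(n \right)} = 14 \sqrt{n + n} + n = 14 \sqrt{2 n} + n = 14 \sqrt{2} \sqrt{n} + n = n + 14 \sqrt{2} \sqrt{n}$)
$d = - \frac{73119}{80}$ ($d = \frac{1}{2 \cdot 40} - 914 = \frac{1}{2} \cdot \frac{1}{40} - 914 = \frac{1}{80} - 914 = - \frac{73119}{80} \approx -913.99$)
$d - O{\left(f{\left(-5 \right)} \right)} = - \frac{73119}{80} - \left(3 + 14 \sqrt{2} \sqrt{3}\right) = - \frac{73119}{80} - \left(3 + 14 \sqrt{6}\right) = - \frac{73359}{80} - 14 \sqrt{6}$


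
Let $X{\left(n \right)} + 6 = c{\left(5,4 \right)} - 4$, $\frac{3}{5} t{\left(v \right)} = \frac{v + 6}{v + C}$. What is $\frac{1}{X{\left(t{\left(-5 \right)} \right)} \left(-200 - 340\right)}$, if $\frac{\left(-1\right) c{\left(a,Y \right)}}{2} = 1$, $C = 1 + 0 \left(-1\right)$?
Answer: $\frac{1}{6480} \approx 0.00015432$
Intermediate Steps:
$C = 1$ ($C = 1 + 0 = 1$)
$c{\left(a,Y \right)} = -2$ ($c{\left(a,Y \right)} = \left(-2\right) 1 = -2$)
$t{\left(v \right)} = \frac{5 \left(6 + v\right)}{3 \left(1 + v\right)}$ ($t{\left(v \right)} = \frac{5 \frac{v + 6}{v + 1}}{3} = \frac{5 \frac{6 + v}{1 + v}}{3} = \frac{5 \left(6 + v\right)}{3 \left(1 + v\right)}$)
$X{\left(n \right)} = -12$ ($X{\left(n \right)} = -6 - 6 = -12$)
$\frac{1}{X{\left(t{\left(-5 \right)} \right)} \left(-200 - 340\right)} = \frac{1}{\left(-12\right) \left(-200 - 340\right)} = \frac{1}{\left(-12\right) \left(-540\right)} = \frac{1}{6480}$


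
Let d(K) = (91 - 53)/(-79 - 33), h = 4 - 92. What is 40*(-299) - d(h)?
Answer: -669741/56 ≈ -11960.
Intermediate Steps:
h = -88
d(K) = -19/56 (d(K) = 38/(-112) = 38*(-1/112) = -19/56)
40*(-299) - d(h) = 40*(-299) - 1*(-19/56) = -11960 + 19/56 = -669741/56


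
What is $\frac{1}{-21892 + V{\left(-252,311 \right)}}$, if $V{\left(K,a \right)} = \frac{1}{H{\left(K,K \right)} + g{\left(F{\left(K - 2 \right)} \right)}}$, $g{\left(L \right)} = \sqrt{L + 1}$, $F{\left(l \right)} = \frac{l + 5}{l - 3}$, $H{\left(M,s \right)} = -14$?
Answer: $- \frac{1091670070}{23898919940113} + \frac{\sqrt{130042}}{23898919940113} \approx -4.5679 \cdot 10^{-5}$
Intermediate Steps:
$F{\left(l \right)} = \frac{5 + l}{-3 + l}$
$g{\left(L \right)} = \sqrt{1 + L}$
$V{\left(K,a \right)} = \frac{1}{-14 + \sqrt{1 + \frac{3 + K}{-5 + K}}}$ ($V{\left(K,a \right)} = \frac{1}{-14 + \sqrt{1 + \frac{5 + \left(K - 2\right)}{-3 + \left(K - 2\right)}}} = \frac{1}{-14 + \sqrt{1 + \frac{5 + \left(-2 + K\right)}{-3 + \left(-2 + K\right)}}} = \frac{1}{-14 + \sqrt{1 + \frac{3 + K}{-5 + K}}}$)
$\frac{1}{-21892 + V{\left(-252,311 \right)}} = \frac{1}{-21892 + \frac{1}{-14 + \sqrt{2} \sqrt{\frac{-1 - 252}{-5 - 252}}}} = \frac{1}{-21892 + \frac{1}{-14 + \sqrt{2} \sqrt{\frac{1}{-257} \left(-253\right)}}} = \frac{1}{-21892 + \frac{1}{-14 + \sqrt{2} \sqrt{\left(- \frac{1}{257}\right) \left(-253\right)}}} = \frac{1}{-21892 + \frac{1}{-14 + \sqrt{2} \sqrt{\frac{253}{257}}}} = \frac{1}{-21892 + \frac{1}{-14 + \sqrt{2} \frac{\sqrt{65021}}{257}}} = \frac{1}{-21892 + \frac{1}{-14 + \frac{\sqrt{130042}}{257}}}$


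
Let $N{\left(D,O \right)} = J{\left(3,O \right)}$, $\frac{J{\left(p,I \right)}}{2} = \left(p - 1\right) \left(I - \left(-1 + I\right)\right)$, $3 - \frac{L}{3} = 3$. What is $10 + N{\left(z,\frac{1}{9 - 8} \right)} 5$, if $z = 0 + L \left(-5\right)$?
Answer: $30$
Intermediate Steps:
$L = 0$ ($L = 9 - 9 = 0$)
$z = 0$ ($z = 0 + 0 \left(-5\right) = 0 + 0 = 0$)
$J{\left(p,I \right)} = -2 + 2 p$ ($J{\left(p,I \right)} = 2 \left(p - 1\right) \left(I - \left(-1 + I\right)\right) = 2 \left(-1 + p\right) 1 = 2 \left(-1 + p\right) = -2 + 2 p$)
$N{\left(D,O \right)} = 4$ ($N{\left(D,O \right)} = -2 + 2 \cdot 3 = -2 + 6 = 4$)
$10 + N{\left(z,\frac{1}{9 - 8} \right)} 5 = 10 + 4 \cdot 5 = 10 + 20 = 30$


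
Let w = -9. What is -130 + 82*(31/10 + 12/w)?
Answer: 223/15 ≈ 14.867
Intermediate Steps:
-130 + 82*(31/10 + 12/w) = -130 + 82*(31/10 + 12/(-9)) = -130 + 82*(31*(⅒) + 12*(-⅑)) = -130 + 82*(31/10 - 4/3) = -130 + 82*(53/30) = -130 + 2173/15 = 223/15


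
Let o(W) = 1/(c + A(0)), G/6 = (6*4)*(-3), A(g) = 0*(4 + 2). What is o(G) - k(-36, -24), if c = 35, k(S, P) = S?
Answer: 1261/35 ≈ 36.029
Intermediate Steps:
A(g) = 0 (A(g) = 0*6 = 0)
G = -432 (G = 6*((6*4)*(-3)) = 6*(24*(-3)) = 6*(-72) = -432)
o(W) = 1/35 (o(W) = 1/(35 + 0) = 1/35)
o(G) - k(-36, -24) = 1/35 - 1*(-36) = 1/35 + 36 = 1261/35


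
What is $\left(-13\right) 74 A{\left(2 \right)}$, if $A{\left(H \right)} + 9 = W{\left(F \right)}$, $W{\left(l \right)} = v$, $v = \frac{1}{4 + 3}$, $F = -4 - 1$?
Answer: $\frac{59644}{7} \approx 8520.6$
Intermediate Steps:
$F = -5$
$v = \frac{1}{7} \approx 0.14286$
$W{\left(l \right)} = \frac{1}{7}$
$A{\left(H \right)} = - \frac{62}{7}$ ($A{\left(H \right)} = -9 + \frac{1}{7} = - \frac{62}{7}$)
$\left(-13\right) 74 A{\left(2 \right)} = \left(-13\right) 74 \left(- \frac{62}{7}\right) = \left(-962\right) \left(- \frac{62}{7}\right) = \frac{59644}{7}$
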